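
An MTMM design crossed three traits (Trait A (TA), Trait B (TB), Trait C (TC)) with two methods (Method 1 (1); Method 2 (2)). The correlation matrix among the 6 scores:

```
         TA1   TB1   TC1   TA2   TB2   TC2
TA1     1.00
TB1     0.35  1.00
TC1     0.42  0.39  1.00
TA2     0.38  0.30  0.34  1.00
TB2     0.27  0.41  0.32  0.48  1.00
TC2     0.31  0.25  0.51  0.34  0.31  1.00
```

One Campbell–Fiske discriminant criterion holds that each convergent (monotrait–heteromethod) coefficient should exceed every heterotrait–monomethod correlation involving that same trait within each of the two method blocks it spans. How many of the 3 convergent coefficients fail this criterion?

2

Each convergent coefficient versus the relevant comparison correlations:
TA (methods 1·2): 0.38 vs {0.35, 0.48, 0.42, 0.34} → fail.
TB (methods 1·2): 0.41 vs {0.35, 0.48, 0.39, 0.31} → fail.
TC (methods 1·2): 0.51 vs {0.42, 0.34, 0.39, 0.31} → pass.
2 of 3 fail.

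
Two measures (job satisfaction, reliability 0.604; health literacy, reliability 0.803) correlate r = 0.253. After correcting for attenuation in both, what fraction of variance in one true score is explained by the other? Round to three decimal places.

Disattenuated r = 0.253 / √(0.604 × 0.803) = 0.253 / 0.6964 = 0.3633.
Shared true-score variance = 0.3633² = 0.1320 ≈ 0.132.

0.132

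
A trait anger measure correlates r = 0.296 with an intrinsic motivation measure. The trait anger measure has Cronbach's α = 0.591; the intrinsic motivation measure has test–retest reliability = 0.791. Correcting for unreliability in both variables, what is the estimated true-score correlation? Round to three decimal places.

0.433

r_true = r_obs / √(r_xx · r_yy) = 0.296 / √(0.591 × 0.791) = 0.296 / √0.467481 = 0.296 / 0.6837 ≈ 0.433.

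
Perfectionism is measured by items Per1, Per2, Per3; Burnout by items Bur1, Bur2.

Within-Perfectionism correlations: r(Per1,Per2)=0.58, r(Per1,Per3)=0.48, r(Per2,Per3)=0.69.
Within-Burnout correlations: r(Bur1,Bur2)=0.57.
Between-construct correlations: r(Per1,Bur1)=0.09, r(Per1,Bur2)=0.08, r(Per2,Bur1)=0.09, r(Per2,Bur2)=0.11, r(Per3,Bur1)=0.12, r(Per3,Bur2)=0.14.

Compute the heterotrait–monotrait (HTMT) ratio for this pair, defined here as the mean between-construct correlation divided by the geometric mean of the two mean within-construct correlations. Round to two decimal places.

Between-construct mean = 0.63/6 = 0.1050.
Mean within-Per = 1.75/3 = 0.5833; mean within-Bur = 0.57/1 = 0.5700.
Geometric mean = √(0.5833 × 0.5700) = 0.5766.
HTMT = 0.1050 / 0.5766 = 0.18.

0.18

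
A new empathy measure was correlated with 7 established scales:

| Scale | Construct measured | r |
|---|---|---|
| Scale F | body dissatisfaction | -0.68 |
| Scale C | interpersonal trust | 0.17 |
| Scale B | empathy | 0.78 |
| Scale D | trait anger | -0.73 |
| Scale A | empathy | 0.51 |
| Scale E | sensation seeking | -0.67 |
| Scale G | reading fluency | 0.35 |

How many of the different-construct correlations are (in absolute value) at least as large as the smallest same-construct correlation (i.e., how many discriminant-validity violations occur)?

3

Convergent (same construct = empathy): Scale B, Scale A.
Smallest convergent = 0.51. Discriminant |r|: 0.68, 0.17, 0.73, 0.67, 0.35; count ≥ 0.51 → 3.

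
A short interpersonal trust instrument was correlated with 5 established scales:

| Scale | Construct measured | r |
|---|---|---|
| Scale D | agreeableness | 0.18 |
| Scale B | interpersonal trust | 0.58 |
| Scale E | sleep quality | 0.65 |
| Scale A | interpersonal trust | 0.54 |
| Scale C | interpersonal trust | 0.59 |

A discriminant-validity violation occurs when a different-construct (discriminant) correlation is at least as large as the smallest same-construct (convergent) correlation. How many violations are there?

1

Convergent (same construct = interpersonal trust): Scale B, Scale A, Scale C.
Smallest convergent = 0.54. Discriminant values: 0.18, 0.65; count ≥ 0.54 → 1.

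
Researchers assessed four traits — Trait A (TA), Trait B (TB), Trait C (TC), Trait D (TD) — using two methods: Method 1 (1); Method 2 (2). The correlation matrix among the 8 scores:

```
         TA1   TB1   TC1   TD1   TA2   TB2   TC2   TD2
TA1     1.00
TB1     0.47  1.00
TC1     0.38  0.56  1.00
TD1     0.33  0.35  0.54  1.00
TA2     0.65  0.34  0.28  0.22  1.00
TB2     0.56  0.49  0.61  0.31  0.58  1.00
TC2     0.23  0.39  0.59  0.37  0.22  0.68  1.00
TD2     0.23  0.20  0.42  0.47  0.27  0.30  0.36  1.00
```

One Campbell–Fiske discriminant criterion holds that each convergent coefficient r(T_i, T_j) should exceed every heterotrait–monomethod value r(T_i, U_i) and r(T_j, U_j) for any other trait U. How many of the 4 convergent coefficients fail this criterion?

3

Checking each validity diagonal entry against its comparison values:
TA (methods 1·2): 0.65 vs {0.47, 0.58, 0.38, 0.22, 0.33, 0.27} → pass.
TB (methods 1·2): 0.49 vs {0.47, 0.58, 0.56, 0.68, 0.35, 0.30} → fail.
TC (methods 1·2): 0.59 vs {0.38, 0.22, 0.56, 0.68, 0.54, 0.36} → fail.
TD (methods 1·2): 0.47 vs {0.33, 0.27, 0.35, 0.30, 0.54, 0.36} → fail.
3 of 4 fail.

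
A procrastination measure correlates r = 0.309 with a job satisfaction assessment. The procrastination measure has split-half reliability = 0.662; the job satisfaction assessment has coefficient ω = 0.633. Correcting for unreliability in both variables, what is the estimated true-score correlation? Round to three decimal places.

0.477

r_true = r_obs / √(r_xx · r_yy) = 0.309 / √(0.662 × 0.633) = 0.309 / √0.419046 = 0.309 / 0.6473 ≈ 0.477.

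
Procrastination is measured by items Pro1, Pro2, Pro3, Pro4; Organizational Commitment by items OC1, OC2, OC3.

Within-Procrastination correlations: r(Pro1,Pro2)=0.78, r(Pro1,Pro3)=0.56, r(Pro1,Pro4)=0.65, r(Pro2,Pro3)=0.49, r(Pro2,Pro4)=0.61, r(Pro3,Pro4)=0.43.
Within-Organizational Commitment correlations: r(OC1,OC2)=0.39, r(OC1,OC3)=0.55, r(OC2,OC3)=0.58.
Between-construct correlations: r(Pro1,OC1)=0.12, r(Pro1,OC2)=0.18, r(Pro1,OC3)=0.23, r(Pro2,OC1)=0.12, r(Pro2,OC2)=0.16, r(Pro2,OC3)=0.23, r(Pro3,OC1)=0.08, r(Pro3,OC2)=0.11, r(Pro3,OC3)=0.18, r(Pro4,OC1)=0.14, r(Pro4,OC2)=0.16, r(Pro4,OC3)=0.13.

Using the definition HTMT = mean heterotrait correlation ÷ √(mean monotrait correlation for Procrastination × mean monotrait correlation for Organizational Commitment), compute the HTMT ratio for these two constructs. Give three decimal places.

Mean between = 1.84/12 = 0.1533.
Mean within-Pro = 3.52/6 = 0.5867; mean within-OC = 1.52/3 = 0.5067.
Geometric mean = √(0.5867 × 0.5067) = 0.5452.
HTMT = 0.1533 / 0.5452 = 0.281.

0.281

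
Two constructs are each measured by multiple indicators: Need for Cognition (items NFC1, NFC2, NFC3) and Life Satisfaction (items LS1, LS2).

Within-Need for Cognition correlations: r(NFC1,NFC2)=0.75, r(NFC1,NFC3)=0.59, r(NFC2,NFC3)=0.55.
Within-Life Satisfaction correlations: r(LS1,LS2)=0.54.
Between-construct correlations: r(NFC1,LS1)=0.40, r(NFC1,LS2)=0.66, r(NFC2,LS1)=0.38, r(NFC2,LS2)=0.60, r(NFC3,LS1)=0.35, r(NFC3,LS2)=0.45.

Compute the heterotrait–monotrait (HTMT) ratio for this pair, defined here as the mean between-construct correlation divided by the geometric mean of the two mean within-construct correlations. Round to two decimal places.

0.81

Mean heterotrait r = 2.84/6 = 0.4733.
Mean within-NFC = 1.89/3 = 0.6300; mean within-LS = 0.54/1 = 0.5400.
Geometric mean = √(0.6300 × 0.5400) = 0.5833.
HTMT = 0.4733 / 0.5833 = 0.81.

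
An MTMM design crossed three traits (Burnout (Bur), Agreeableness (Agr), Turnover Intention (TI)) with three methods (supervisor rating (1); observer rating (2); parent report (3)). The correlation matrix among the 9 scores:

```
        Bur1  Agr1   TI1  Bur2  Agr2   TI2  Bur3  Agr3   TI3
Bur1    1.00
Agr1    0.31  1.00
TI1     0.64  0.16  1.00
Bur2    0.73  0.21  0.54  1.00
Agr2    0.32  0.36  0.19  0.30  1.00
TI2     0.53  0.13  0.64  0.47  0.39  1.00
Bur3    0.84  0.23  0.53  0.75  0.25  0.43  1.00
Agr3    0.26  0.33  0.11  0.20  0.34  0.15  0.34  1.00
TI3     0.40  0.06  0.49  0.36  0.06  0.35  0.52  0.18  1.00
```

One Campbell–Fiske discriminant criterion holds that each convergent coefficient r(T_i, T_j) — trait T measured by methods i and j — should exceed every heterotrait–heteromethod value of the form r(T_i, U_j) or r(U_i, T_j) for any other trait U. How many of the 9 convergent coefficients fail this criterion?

Each convergent coefficient versus the relevant comparison correlations:
Bur (methods 1·2): 0.73 vs {0.32, 0.21, 0.53, 0.54} → pass.
Bur (methods 1·3): 0.84 vs {0.26, 0.23, 0.40, 0.53} → pass.
Bur (methods 2·3): 0.75 vs {0.20, 0.25, 0.36, 0.43} → pass.
Agr (methods 1·2): 0.36 vs {0.21, 0.32, 0.13, 0.19} → pass.
Agr (methods 1·3): 0.33 vs {0.23, 0.26, 0.06, 0.11} → pass.
Agr (methods 2·3): 0.34 vs {0.25, 0.20, 0.06, 0.15} → pass.
TI (methods 1·2): 0.64 vs {0.54, 0.53, 0.19, 0.13} → pass.
TI (methods 1·3): 0.49 vs {0.53, 0.40, 0.11, 0.06} → fail.
TI (methods 2·3): 0.35 vs {0.43, 0.36, 0.15, 0.06} → fail.
2 of 9 fail.

2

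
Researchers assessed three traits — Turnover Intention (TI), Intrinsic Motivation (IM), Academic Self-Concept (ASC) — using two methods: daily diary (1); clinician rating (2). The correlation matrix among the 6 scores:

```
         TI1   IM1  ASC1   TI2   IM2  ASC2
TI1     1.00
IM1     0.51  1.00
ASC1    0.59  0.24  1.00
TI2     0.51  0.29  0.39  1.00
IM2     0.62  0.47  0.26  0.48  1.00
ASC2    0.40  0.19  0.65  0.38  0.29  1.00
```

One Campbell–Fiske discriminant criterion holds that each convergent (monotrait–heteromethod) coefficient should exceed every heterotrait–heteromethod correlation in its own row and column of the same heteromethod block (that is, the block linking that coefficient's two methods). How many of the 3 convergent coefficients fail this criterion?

2

Checking each validity diagonal entry against its comparison values:
TI (methods 1·2): 0.51 vs {0.62, 0.29, 0.40, 0.39} → fail.
IM (methods 1·2): 0.47 vs {0.29, 0.62, 0.19, 0.26} → fail.
ASC (methods 1·2): 0.65 vs {0.39, 0.40, 0.26, 0.19} → pass.
2 of 3 fail.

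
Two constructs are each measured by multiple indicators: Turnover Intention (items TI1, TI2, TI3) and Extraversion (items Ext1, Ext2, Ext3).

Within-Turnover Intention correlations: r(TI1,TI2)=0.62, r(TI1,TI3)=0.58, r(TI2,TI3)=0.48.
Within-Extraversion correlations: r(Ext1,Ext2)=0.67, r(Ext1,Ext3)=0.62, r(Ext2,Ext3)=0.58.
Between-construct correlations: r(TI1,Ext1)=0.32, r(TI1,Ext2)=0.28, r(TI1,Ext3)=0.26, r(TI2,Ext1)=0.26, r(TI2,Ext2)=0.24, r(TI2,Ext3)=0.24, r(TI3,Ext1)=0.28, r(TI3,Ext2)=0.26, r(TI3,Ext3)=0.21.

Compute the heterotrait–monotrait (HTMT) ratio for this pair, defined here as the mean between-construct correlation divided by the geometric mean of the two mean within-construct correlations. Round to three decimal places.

Between-construct mean = 2.35/9 = 0.2611.
Mean within-TI = 1.68/3 = 0.5600; mean within-Ext = 1.87/3 = 0.6233.
Geometric mean = √(0.5600 × 0.6233) = 0.5908.
HTMT = 0.2611 / 0.5908 = 0.442.

0.442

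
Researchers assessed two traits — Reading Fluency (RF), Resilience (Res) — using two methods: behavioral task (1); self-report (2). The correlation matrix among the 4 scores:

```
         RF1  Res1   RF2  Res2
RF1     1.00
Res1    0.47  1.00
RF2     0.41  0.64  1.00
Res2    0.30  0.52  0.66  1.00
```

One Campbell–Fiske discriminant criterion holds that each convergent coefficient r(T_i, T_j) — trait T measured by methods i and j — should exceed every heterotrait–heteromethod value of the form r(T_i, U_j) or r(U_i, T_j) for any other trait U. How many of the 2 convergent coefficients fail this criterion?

2

Checking each validity diagonal entry against its comparison values:
RF (methods 1·2): 0.41 vs {0.30, 0.64} → fail.
Res (methods 1·2): 0.52 vs {0.64, 0.30} → fail.
2 of 2 fail.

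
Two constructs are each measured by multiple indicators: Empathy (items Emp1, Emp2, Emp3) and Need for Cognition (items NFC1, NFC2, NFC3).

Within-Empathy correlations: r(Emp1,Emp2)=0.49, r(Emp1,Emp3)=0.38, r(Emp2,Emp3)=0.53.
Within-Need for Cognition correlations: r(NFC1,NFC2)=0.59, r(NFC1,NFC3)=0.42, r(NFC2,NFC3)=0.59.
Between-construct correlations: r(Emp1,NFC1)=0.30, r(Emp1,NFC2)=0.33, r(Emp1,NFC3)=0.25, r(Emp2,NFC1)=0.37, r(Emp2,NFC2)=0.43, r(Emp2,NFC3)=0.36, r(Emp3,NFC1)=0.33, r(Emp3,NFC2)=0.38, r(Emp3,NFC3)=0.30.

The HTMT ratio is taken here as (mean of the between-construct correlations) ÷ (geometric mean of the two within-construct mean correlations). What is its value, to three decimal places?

Mean heterotrait r = 3.05/9 = 0.3389.
Mean within-Emp = 1.40/3 = 0.4667; mean within-NFC = 1.60/3 = 0.5333.
Geometric mean = √(0.4667 × 0.5333) = 0.4989.
HTMT = 0.3389 / 0.4989 = 0.679.

0.679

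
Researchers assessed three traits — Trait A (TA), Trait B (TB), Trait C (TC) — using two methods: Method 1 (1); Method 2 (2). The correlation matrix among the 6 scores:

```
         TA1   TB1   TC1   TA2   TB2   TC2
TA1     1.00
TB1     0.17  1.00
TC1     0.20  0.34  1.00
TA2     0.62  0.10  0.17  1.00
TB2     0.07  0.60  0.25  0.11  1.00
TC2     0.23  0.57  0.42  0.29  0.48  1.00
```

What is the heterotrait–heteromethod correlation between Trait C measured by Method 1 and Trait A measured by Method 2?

0.17

Different traits and methods: r(TC1, TA2) = 0.17.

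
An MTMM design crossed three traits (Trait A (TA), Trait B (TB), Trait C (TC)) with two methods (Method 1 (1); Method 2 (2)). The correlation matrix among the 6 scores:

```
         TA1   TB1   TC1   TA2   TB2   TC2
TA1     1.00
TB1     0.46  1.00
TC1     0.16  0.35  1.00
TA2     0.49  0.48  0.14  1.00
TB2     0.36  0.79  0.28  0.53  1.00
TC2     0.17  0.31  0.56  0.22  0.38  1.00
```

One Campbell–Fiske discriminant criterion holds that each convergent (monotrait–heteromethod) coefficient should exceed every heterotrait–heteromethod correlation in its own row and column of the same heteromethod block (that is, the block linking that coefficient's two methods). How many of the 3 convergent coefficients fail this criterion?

0

Each convergent coefficient versus the relevant comparison correlations:
TA (methods 1·2): 0.49 vs {0.36, 0.48, 0.17, 0.14} → pass.
TB (methods 1·2): 0.79 vs {0.48, 0.36, 0.31, 0.28} → pass.
TC (methods 1·2): 0.56 vs {0.14, 0.17, 0.28, 0.31} → pass.
0 of 3 fail.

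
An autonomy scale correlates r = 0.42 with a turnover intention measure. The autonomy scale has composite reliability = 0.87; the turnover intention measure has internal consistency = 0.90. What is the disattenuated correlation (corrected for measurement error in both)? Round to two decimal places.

0.47

r_true = r_obs / √(r_xx · r_yy) = 0.42 / √(0.87 × 0.90) = 0.42 / √0.7830 = 0.42 / 0.8849 ≈ 0.47.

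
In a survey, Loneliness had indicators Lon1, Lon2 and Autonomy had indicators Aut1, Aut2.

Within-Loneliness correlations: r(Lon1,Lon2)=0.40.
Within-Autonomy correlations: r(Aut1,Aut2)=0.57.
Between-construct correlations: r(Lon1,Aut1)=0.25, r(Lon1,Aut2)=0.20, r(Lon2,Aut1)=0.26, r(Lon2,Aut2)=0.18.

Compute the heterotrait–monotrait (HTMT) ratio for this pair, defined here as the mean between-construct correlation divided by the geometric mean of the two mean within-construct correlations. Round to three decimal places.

0.466

Mean between = 0.89/4 = 0.2225.
Mean within-Lon = 0.40/1 = 0.4000; mean within-Aut = 0.57/1 = 0.5700.
Geometric mean = √(0.4000 × 0.5700) = 0.4775.
HTMT = 0.2225 / 0.4775 = 0.466.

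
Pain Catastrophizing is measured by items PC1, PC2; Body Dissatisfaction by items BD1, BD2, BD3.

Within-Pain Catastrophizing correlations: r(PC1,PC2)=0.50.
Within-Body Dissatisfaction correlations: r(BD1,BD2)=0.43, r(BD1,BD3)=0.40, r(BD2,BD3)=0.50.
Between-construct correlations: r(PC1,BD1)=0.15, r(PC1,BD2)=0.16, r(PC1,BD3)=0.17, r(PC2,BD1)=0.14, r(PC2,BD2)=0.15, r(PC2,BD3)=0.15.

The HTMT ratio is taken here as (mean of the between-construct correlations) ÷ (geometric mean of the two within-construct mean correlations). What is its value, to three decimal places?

0.326

Mean heterotrait r = 0.92/6 = 0.1533.
Mean within-PC = 0.50/1 = 0.5000; mean within-BD = 1.33/3 = 0.4433.
Geometric mean = √(0.5000 × 0.4433) = 0.4708.
HTMT = 0.1533 / 0.4708 = 0.326.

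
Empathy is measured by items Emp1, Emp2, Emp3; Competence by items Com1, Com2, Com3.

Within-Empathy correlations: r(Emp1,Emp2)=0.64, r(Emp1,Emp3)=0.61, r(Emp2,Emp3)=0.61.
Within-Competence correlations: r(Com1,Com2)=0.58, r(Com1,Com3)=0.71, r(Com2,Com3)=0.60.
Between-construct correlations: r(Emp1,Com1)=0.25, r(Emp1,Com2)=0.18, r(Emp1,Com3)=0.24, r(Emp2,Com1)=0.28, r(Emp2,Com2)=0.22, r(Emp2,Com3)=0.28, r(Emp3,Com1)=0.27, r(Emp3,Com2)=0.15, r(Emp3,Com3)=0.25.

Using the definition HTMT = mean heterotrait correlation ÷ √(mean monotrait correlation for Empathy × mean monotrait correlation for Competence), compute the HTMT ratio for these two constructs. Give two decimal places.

0.38

Mean between = 2.12/9 = 0.2356.
Mean within-Emp = 1.86/3 = 0.6200; mean within-Com = 1.89/3 = 0.6300.
Geometric mean = √(0.6200 × 0.6300) = 0.6250.
HTMT = 0.2356 / 0.6250 = 0.38.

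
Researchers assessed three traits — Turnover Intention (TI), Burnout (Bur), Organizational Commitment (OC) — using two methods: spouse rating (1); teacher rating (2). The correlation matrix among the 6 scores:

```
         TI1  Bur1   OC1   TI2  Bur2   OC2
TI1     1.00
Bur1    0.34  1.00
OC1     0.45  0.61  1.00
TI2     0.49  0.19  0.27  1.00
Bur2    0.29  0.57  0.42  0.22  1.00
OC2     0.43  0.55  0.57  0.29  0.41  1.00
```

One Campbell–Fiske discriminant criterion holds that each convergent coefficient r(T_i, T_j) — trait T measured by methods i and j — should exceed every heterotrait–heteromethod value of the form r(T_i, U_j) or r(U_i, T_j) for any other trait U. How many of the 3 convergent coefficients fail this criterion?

Checking each validity diagonal entry against its comparison values:
TI (methods 1·2): 0.49 vs {0.29, 0.19, 0.43, 0.27} → pass.
Bur (methods 1·2): 0.57 vs {0.19, 0.29, 0.55, 0.42} → pass.
OC (methods 1·2): 0.57 vs {0.27, 0.43, 0.42, 0.55} → pass.
0 of 3 fail.

0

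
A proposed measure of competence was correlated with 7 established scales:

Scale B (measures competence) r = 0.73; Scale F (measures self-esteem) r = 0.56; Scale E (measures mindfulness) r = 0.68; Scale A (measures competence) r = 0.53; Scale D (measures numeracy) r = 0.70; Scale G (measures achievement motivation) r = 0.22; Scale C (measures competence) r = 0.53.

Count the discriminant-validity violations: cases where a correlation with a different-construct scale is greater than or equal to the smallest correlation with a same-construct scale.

Convergent (same construct = competence): Scale B, Scale A, Scale C.
Smallest convergent = 0.53. Discriminant values: 0.56, 0.68, 0.70, 0.22; count ≥ 0.53 → 3.

3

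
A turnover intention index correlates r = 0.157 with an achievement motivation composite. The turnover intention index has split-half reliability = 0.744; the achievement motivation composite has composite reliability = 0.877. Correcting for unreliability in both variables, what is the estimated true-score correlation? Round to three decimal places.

r_true = r_obs / √(r_xx · r_yy) = 0.157 / √(0.744 × 0.877) = 0.157 / √0.652488 = 0.157 / 0.8078 ≈ 0.194.

0.194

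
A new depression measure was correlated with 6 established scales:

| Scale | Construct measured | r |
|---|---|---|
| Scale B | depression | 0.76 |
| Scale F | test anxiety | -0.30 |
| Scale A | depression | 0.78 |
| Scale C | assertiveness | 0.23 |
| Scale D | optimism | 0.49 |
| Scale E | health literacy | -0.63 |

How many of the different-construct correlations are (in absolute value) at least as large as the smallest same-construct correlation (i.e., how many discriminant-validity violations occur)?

Convergent (same construct = depression): Scale B, Scale A.
Smallest convergent = 0.76. Discriminant |r|: 0.30, 0.23, 0.49, 0.63; count ≥ 0.76 → 0.

0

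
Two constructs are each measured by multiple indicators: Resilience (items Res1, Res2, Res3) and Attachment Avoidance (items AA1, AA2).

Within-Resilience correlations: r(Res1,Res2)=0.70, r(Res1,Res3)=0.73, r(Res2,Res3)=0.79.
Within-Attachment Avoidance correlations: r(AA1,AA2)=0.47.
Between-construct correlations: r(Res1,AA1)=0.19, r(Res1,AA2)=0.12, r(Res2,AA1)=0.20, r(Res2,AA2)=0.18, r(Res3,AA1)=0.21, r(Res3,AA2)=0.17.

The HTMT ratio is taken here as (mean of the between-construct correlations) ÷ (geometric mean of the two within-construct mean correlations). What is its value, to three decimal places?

0.302

Mean heterotrait r = 1.07/6 = 0.1783.
Mean within-Res = 2.22/3 = 0.7400; mean within-AA = 0.47/1 = 0.4700.
Geometric mean = √(0.7400 × 0.4700) = 0.5897.
HTMT = 0.1783 / 0.5897 = 0.302.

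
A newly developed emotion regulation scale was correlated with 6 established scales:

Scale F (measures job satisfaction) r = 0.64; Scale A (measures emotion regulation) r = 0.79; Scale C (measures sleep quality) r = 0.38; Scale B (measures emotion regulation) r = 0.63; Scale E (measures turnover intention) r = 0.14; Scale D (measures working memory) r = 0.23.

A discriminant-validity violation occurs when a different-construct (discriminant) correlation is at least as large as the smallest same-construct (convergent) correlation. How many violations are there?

1

Convergent (same construct = emotion regulation): Scale A, Scale B.
Smallest convergent = 0.63. Discriminant values: 0.64, 0.38, 0.14, 0.23; count ≥ 0.63 → 1.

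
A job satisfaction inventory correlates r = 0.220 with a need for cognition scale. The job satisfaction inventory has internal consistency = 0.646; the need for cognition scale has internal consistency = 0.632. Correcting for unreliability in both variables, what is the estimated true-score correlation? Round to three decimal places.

r_true = r_obs / √(r_xx · r_yy) = 0.220 / √(0.646 × 0.632) = 0.220 / √0.408272 = 0.220 / 0.6390 ≈ 0.344.

0.344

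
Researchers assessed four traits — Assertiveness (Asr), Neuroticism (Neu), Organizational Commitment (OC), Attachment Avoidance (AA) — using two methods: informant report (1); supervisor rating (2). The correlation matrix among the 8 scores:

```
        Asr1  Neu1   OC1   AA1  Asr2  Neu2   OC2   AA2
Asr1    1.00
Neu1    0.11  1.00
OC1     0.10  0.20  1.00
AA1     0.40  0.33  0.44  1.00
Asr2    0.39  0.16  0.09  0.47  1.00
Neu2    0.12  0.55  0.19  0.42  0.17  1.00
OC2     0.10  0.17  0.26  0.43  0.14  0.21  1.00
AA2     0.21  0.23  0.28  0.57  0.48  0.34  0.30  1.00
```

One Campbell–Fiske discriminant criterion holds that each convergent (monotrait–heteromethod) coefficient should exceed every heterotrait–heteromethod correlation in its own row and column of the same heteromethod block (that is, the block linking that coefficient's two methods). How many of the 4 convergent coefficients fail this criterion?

Convergent coefficients and their comparison sets:
Asr (methods 1·2): 0.39 vs {0.12, 0.16, 0.10, 0.09, 0.21, 0.47} → fail.
Neu (methods 1·2): 0.55 vs {0.16, 0.12, 0.17, 0.19, 0.23, 0.42} → pass.
OC (methods 1·2): 0.26 vs {0.09, 0.10, 0.19, 0.17, 0.28, 0.43} → fail.
AA (methods 1·2): 0.57 vs {0.47, 0.21, 0.42, 0.23, 0.43, 0.28} → pass.
2 of 4 fail.

2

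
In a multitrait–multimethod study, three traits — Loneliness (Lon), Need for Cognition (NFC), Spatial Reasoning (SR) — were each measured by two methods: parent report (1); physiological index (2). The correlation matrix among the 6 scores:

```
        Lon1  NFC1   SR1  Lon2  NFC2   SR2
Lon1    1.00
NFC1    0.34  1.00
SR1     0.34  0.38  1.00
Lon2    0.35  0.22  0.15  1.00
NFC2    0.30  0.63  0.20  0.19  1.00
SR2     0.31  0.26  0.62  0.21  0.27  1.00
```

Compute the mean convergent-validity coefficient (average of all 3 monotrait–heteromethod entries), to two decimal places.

Convergent values: 0.35, 0.63, 0.62; mean = 1.60/3 = 0.53.

0.53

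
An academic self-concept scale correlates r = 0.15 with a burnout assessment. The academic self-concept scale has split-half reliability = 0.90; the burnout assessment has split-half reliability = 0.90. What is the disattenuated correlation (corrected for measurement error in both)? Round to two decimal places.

0.17

r_true = r_obs / √(r_xx · r_yy) = 0.15 / √(0.90 × 0.90) = 0.15 / √0.8100 = 0.15 / 0.9000 ≈ 0.17.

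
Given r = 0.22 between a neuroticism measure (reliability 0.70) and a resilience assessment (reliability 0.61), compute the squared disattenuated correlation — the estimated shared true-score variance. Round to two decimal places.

0.11

Disattenuated r = 0.22 / √(0.70 × 0.61) = 0.22 / 0.6535 = 0.3366.
Shared true-score variance = 0.3366² = 0.1133 ≈ 0.11.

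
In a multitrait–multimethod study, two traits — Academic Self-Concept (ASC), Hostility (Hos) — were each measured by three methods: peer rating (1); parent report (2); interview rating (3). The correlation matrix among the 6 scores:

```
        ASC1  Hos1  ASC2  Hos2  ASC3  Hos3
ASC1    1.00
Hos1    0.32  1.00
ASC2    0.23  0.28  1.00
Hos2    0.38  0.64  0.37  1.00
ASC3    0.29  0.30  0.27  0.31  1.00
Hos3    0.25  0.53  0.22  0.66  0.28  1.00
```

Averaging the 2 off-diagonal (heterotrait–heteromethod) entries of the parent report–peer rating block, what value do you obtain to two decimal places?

HTHM values (method 2 × method 1): 0.28, 0.38; mean = 0.66/2 = 0.33.

0.33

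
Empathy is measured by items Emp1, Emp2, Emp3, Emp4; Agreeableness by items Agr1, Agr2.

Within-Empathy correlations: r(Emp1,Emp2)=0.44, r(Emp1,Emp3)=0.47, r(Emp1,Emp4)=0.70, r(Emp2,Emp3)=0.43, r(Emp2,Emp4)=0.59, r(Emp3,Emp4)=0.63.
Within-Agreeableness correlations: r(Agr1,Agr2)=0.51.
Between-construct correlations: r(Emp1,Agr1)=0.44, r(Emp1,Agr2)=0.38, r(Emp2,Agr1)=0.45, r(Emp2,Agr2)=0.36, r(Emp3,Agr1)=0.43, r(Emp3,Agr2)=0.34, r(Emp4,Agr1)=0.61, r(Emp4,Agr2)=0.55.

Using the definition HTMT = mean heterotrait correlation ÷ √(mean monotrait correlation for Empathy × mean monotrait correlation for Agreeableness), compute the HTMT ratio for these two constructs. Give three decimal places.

0.845

Mean heterotrait r = 3.56/8 = 0.4450.
Mean within-Emp = 3.26/6 = 0.5433; mean within-Agr = 0.51/1 = 0.5100.
Geometric mean = √(0.5433 × 0.5100) = 0.5264.
HTMT = 0.4450 / 0.5264 = 0.845.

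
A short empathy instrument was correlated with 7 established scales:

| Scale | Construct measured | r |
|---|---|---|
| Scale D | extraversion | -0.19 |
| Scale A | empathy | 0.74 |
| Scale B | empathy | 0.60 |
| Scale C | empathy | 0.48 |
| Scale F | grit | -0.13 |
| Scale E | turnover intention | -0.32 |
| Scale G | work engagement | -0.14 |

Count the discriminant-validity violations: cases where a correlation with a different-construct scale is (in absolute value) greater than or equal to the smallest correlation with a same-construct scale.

Convergent (same construct = empathy): Scale A, Scale B, Scale C.
Smallest convergent = 0.48. Discriminant |r|: 0.19, 0.13, 0.32, 0.14; count ≥ 0.48 → 0.

0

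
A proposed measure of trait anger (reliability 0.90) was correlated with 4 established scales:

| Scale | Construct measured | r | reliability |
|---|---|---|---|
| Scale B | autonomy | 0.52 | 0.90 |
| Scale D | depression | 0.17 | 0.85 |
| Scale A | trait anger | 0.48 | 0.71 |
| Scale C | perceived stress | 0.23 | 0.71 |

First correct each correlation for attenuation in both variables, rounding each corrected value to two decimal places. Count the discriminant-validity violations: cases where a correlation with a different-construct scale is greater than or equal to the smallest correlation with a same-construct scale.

0

Disattenuated r (r / √(r_scale · r_new)):
  Scale B (disc): 0.52 / √(0.90·0.90) = 0.58
  Scale D (disc): 0.17 / √(0.85·0.90) = 0.19
  Scale A (conv): 0.48 / √(0.71·0.90) = 0.60
  Scale C (disc): 0.23 / √(0.71·0.90) = 0.29
Smallest convergent = 0.60. Discriminant values: 0.58, 0.19, 0.29; count ≥ 0.60 → 0.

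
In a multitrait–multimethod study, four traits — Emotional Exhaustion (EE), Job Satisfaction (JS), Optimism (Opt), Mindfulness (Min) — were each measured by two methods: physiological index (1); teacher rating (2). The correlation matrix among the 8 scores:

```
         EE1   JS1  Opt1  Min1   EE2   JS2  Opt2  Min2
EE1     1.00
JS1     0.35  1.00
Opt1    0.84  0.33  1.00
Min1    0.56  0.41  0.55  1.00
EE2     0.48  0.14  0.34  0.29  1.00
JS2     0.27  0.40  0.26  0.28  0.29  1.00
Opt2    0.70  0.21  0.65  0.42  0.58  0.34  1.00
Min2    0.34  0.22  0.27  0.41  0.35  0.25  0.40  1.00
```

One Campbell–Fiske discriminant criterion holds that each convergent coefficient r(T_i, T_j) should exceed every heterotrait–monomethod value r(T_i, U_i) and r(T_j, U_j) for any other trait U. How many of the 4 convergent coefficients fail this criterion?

Convergent coefficients and their comparison sets:
EE (methods 1·2): 0.48 vs {0.35, 0.29, 0.84, 0.58, 0.56, 0.35} → fail.
JS (methods 1·2): 0.40 vs {0.35, 0.29, 0.33, 0.34, 0.41, 0.25} → fail.
Opt (methods 1·2): 0.65 vs {0.84, 0.58, 0.33, 0.34, 0.55, 0.40} → fail.
Min (methods 1·2): 0.41 vs {0.56, 0.35, 0.41, 0.25, 0.55, 0.40} → fail.
4 of 4 fail.

4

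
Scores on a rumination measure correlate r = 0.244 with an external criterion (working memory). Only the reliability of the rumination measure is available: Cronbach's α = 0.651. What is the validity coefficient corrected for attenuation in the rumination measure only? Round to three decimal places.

0.302

Single correction: r_c = r_obs / √r_xx = 0.244 / √0.651 = 0.244 / 0.8068 ≈ 0.302.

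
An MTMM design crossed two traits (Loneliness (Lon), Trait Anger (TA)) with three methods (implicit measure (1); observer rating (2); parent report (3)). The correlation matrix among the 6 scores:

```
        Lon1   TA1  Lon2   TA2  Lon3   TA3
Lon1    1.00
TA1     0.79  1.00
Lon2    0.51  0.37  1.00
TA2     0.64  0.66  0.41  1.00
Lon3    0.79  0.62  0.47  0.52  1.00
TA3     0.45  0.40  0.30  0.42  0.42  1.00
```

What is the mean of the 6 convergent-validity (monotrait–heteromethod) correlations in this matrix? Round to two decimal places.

Convergent values: 0.51, 0.79, 0.47, 0.66, 0.40, 0.42; mean = 3.25/6 = 0.54.

0.54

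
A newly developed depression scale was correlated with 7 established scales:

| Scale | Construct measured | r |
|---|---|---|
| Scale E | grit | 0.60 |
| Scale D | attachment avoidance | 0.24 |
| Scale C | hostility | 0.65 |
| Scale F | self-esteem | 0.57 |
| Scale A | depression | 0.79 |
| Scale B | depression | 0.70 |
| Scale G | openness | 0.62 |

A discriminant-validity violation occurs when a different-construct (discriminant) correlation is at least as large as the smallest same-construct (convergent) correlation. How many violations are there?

0

Convergent (same construct = depression): Scale A, Scale B.
Smallest convergent = 0.70. Discriminant values: 0.60, 0.24, 0.65, 0.57, 0.62; count ≥ 0.70 → 0.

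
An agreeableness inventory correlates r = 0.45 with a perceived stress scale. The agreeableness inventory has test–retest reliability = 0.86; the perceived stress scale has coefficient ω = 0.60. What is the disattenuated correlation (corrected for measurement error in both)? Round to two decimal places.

r_true = r_obs / √(r_xx · r_yy) = 0.45 / √(0.86 × 0.60) = 0.45 / √0.5160 = 0.45 / 0.7183 ≈ 0.63.

0.63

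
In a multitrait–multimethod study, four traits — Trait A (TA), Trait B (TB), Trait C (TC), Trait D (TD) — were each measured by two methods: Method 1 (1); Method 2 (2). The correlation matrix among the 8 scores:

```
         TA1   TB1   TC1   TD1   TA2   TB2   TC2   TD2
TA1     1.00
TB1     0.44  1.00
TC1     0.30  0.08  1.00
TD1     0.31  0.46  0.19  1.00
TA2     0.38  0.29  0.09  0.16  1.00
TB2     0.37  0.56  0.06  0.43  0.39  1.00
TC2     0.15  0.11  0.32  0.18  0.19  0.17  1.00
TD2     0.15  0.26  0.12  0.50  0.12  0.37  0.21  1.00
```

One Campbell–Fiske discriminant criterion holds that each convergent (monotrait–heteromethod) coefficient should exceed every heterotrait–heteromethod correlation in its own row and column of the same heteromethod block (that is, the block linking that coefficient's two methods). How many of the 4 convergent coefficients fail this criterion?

Each convergent coefficient versus the relevant comparison correlations:
TA (methods 1·2): 0.38 vs {0.37, 0.29, 0.15, 0.09, 0.15, 0.16} → pass.
TB (methods 1·2): 0.56 vs {0.29, 0.37, 0.11, 0.06, 0.26, 0.43} → pass.
TC (methods 1·2): 0.32 vs {0.09, 0.15, 0.06, 0.11, 0.12, 0.18} → pass.
TD (methods 1·2): 0.50 vs {0.16, 0.15, 0.43, 0.26, 0.18, 0.12} → pass.
0 of 4 fail.

0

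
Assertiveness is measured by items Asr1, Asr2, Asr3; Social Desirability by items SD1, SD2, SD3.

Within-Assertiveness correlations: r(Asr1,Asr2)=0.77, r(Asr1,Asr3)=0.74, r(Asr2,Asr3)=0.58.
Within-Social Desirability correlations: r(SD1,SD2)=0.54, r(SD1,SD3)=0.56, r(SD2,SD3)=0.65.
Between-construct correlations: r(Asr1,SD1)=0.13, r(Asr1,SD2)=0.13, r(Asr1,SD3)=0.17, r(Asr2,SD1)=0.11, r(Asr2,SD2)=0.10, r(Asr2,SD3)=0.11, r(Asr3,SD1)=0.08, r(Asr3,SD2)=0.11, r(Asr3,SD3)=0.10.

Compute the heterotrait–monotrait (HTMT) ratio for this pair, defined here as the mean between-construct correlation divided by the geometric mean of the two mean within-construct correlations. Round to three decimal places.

Mean between = 1.04/9 = 0.1156.
Mean within-Asr = 2.09/3 = 0.6967; mean within-SD = 1.75/3 = 0.5833.
Geometric mean = √(0.6967 × 0.5833) = 0.6375.
HTMT = 0.1156 / 0.6375 = 0.181.

0.181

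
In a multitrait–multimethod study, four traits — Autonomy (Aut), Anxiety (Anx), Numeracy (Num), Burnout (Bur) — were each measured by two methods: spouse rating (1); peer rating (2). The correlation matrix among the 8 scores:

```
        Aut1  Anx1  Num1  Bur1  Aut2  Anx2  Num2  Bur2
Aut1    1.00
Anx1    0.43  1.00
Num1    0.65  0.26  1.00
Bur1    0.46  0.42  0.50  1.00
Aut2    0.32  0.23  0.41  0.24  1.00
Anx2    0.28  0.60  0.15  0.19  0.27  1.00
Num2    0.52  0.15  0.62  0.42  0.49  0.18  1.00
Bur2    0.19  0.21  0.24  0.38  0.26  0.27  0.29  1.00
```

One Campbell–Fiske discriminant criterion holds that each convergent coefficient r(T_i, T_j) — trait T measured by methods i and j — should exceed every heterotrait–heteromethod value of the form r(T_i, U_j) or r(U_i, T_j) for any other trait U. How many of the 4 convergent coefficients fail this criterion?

Each convergent coefficient versus the relevant comparison correlations:
Aut (methods 1·2): 0.32 vs {0.28, 0.23, 0.52, 0.41, 0.19, 0.24} → fail.
Anx (methods 1·2): 0.60 vs {0.23, 0.28, 0.15, 0.15, 0.21, 0.19} → pass.
Num (methods 1·2): 0.62 vs {0.41, 0.52, 0.15, 0.15, 0.24, 0.42} → pass.
Bur (methods 1·2): 0.38 vs {0.24, 0.19, 0.19, 0.21, 0.42, 0.24} → fail.
2 of 4 fail.

2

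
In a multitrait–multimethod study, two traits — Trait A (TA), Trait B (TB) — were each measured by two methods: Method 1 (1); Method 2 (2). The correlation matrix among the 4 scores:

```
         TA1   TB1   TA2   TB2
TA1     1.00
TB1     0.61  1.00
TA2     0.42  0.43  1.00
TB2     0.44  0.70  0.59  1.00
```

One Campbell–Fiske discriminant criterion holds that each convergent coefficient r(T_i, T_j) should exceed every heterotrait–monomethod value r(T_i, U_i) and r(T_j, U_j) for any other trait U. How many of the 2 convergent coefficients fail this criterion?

Convergent coefficients and their comparison sets:
TA (methods 1·2): 0.42 vs {0.61, 0.59} → fail.
TB (methods 1·2): 0.70 vs {0.61, 0.59} → pass.
1 of 2 fail.

1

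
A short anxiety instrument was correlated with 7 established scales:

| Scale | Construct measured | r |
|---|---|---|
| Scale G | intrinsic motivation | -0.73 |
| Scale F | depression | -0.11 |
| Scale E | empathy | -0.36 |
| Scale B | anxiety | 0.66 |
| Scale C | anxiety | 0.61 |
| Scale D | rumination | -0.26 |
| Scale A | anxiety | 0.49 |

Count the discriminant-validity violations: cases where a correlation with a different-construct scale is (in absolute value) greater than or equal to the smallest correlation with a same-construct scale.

Convergent (same construct = anxiety): Scale B, Scale C, Scale A.
Smallest convergent = 0.49. Discriminant |r|: 0.73, 0.11, 0.36, 0.26; count ≥ 0.49 → 1.

1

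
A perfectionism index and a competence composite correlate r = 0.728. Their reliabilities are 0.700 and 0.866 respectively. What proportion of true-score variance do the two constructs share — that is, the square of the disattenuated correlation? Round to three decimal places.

0.874

Disattenuated r = 0.728 / √(0.700 × 0.866) = 0.728 / 0.7786 = 0.9350.
Shared true-score variance = 0.9350² = 0.8742 ≈ 0.874.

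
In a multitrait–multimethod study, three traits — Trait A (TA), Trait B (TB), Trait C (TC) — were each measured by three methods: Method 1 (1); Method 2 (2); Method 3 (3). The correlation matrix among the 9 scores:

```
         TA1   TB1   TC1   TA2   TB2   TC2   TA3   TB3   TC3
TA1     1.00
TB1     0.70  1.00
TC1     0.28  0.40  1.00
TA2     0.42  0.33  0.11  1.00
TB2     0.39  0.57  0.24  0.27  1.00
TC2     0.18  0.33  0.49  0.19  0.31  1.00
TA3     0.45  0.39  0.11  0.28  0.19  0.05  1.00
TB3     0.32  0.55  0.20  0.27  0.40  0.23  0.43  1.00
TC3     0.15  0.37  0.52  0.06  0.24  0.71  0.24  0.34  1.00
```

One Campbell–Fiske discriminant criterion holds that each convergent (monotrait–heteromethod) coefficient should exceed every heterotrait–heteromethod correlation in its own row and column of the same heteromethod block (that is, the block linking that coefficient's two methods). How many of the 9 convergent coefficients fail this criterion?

Each convergent coefficient versus the relevant comparison correlations:
TA (methods 1·2): 0.42 vs {0.39, 0.33, 0.18, 0.11} → pass.
TA (methods 1·3): 0.45 vs {0.32, 0.39, 0.15, 0.11} → pass.
TA (methods 2·3): 0.28 vs {0.27, 0.19, 0.06, 0.05} → pass.
TB (methods 1·2): 0.57 vs {0.33, 0.39, 0.33, 0.24} → pass.
TB (methods 1·3): 0.55 vs {0.39, 0.32, 0.37, 0.20} → pass.
TB (methods 2·3): 0.40 vs {0.19, 0.27, 0.24, 0.23} → pass.
TC (methods 1·2): 0.49 vs {0.11, 0.18, 0.24, 0.33} → pass.
TC (methods 1·3): 0.52 vs {0.11, 0.15, 0.20, 0.37} → pass.
TC (methods 2·3): 0.71 vs {0.05, 0.06, 0.23, 0.24} → pass.
0 of 9 fail.

0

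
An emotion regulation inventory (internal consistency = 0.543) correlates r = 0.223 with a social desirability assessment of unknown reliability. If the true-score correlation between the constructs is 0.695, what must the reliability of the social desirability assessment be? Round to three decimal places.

0.190

r_true = r_obs / √(r_xx · r_yy) ⇒ 0.695 = 0.223 / √(0.543 · r_yy).
√(0.543 · r_yy) = 0.223 / 0.695 = 0.3209; 0.543 · r_yy = 0.1030; r_yy = 0.1030 / 0.543 ≈ 0.190.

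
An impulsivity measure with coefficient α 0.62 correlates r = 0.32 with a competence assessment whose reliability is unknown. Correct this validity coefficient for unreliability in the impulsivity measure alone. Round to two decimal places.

Single correction: r_c = r_obs / √r_xx = 0.32 / √0.62 = 0.32 / 0.7874 ≈ 0.41.

0.41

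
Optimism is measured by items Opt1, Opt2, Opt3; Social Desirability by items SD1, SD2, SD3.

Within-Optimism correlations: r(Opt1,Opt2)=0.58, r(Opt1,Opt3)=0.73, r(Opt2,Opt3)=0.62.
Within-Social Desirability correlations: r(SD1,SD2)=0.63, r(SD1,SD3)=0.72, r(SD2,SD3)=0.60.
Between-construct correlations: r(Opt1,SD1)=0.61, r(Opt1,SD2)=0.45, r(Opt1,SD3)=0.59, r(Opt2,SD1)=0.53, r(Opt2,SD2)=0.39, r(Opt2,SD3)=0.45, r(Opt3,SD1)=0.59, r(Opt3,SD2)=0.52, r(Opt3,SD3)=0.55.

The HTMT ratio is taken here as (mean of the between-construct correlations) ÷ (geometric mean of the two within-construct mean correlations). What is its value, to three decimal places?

Mean between = 4.68/9 = 0.5200.
Mean within-Opt = 1.93/3 = 0.6433; mean within-SD = 1.95/3 = 0.6500.
Geometric mean = √(0.6433 × 0.6500) = 0.6466.
HTMT = 0.5200 / 0.6466 = 0.804.

0.804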